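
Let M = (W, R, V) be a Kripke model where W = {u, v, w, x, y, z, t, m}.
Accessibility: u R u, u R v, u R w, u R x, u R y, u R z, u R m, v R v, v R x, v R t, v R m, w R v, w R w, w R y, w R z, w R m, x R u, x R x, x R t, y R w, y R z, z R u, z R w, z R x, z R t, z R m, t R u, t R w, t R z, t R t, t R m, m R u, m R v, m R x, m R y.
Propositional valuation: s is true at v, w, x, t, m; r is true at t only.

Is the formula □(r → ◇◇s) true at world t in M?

At t: □(r → ◇◇s) requires r → ◇◇s at every successor {u, w, z, t, m}.
  At u: r → ◇◇s is true.
  At w: r → ◇◇s is true.
  At z: r → ◇◇s is true.
  At t: r → ◇◇s is true.
  At m: r → ◇◇s is true.
So □(r → ◇◇s) is true at t.

Yes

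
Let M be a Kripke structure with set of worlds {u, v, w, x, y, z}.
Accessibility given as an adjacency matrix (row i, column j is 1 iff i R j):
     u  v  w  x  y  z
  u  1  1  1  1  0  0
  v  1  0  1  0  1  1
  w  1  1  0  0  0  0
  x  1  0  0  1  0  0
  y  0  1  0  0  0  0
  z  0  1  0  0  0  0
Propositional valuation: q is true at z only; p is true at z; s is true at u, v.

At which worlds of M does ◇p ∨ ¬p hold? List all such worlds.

u, v, w, x, y

Let φ = ◇p ∨ ¬p. Evaluate φ at each world:
  u (successors {u, v, w, x}): φ is true.
  v (successors {u, w, y, z}): φ is true.
  w (successors {u, v}): φ is true.
  x (successors {u, x}): φ is true.
  y (successors {v}): φ is true.
  z (successors {v}): φ is false.
For instance, at z:
  At z: ◇p is false, ¬p is false, so ◇p ∨ ¬p is false.
    At z: ◇p requires p at some successor in {v}.
      At v: p is false.
    So ◇p is false at z.
Satisfying worlds: {u, v, w, x, y}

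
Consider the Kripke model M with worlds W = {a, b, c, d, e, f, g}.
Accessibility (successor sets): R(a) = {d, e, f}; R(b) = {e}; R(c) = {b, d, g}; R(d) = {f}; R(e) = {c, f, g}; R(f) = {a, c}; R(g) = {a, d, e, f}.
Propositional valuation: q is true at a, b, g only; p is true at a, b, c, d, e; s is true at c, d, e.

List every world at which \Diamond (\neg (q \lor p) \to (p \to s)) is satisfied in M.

a, b, c, d, e, f, g

Let φ = \Diamond (\neg (q \lor p) \to (p \to s)). Evaluate φ at each world:
  a (successors {d, e, f}): φ is true.
  b (successors {e}): φ is true.
  c (successors {b, d, g}): φ is true.
  d (successors {f}): φ is true.
  e (successors {c, f, g}): φ is true.
  f (successors {a, c}): φ is true.
  g (successors {a, d, e, f}): φ is true.
For instance, at c:
  At c: \Diamond (\neg (q \lor p) \to (p \to s)) requires \neg (q \lor p) \to (p \to s) at some successor in {b, d, g}.
    \neg (q \lor p) \to (p \to s) holds at b, so \Diamond (\neg (q \lor p) \to (p \to s)) is true at c.
Satisfying worlds: {a, b, c, d, e, f, g}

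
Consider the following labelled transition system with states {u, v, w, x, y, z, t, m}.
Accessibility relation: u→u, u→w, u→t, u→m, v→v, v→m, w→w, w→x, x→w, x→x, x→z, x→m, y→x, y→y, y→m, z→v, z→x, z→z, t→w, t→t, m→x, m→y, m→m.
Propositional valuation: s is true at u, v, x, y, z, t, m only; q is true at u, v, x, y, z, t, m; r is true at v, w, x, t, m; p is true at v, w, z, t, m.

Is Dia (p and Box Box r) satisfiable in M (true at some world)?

Let φ = Dia (p and Box Box r). Evaluate φ at each world:
  u (successors {u, w, t, m}): φ is true.
  v (successors {v, m}): φ is false.
  w (successors {w, x}): φ is false.
  x (successors {w, x, z, m}): φ is false.
  y (successors {x, y, m}): φ is false.
  z (successors {v, x, z}): φ is false.
  t (successors {w, t}): φ is true.
  m (successors {x, y, m}): φ is false.
Detail at u (witness):
  At u: Dia (p and Box Box r) requires p and Box Box r at some successor in {u, w, t, m}.
    p and Box Box r holds at t, so Dia (p and Box Box r) is true at u.
      At t: p is true, Box Box r is true, so p and Box Box r is true.

Yes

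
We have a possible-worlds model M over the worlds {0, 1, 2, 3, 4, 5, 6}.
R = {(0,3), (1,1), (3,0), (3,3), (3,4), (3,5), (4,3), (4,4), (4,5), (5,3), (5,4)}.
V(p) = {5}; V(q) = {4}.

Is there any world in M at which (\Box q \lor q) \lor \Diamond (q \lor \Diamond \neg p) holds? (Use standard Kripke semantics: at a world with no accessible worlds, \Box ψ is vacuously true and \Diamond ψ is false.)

Yes

Let φ = (\Box q \lor q) \lor \Diamond (q \lor \Diamond \neg p). Evaluate φ at each world:
  0 (successors {3}): φ is true.
  1 (successors {1}): φ is true.
  2 (successors ∅): φ is true.
  3 (successors {0, 3, 4, 5}): φ is true.
  4 (successors {3, 4, 5}): φ is true.
  5 (successors {3, 4}): φ is true.
  6 (successors ∅): φ is true.
Detail at 0 (witness):
  At 0: \Box q \lor q is false, \Diamond (q \lor \Diamond \neg p) is true, so (\Box q \lor q) \lor \Diamond (q \lor \Diamond \neg p) is true.
    At 0: \Box q is false, q is false, so \Box q \lor q is false.
      At 0: \Box q requires q at every successor {3}.
        q fails at 3, so \Box q is false at 0.
    At 0: \Diamond (q \lor \Diamond \neg p) requires q \lor \Diamond \neg p at some successor in {3}.
      q \lor \Diamond \neg p holds at 3, so \Diamond (q \lor \Diamond \neg p) is true at 0.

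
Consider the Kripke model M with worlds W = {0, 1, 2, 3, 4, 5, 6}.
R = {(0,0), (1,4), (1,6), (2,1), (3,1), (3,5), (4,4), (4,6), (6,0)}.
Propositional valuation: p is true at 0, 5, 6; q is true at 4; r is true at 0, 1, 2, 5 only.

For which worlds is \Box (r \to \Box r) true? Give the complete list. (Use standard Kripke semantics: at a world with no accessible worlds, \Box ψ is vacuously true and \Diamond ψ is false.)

0, 1, 4, 5, 6

Let φ = \Box (r \to \Box r). Evaluate φ at each world:
  0 (successors {0}): φ is true.
  1 (successors {4, 6}): φ is true.
  2 (successors {1}): φ is false.
  3 (successors {1, 5}): φ is false.
  4 (successors {4, 6}): φ is true.
  5 (successors ∅): φ is true.
  6 (successors {0}): φ is true.
For instance, at 0:
  At 0: \Box (r \to \Box r) requires r \to \Box r at every successor {0}.
      At 0: r is true, \Box r is true, so r \to \Box r is true.
  So \Box (r \to \Box r) is true at 0.
Satisfying worlds: {0, 1, 4, 5, 6}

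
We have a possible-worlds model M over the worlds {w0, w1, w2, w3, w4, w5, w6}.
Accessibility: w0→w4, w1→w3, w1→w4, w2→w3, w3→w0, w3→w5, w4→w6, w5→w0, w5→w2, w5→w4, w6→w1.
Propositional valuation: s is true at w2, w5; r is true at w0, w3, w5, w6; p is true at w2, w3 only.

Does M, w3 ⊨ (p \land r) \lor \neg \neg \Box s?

Yes

At w3: p \land r is true, \neg \neg \Box s is false, so (p \land r) \lor \neg \neg \Box s is true.
  At w3: \neg \Box s is true, so \neg \neg \Box s is false.
    At w3: \Box s is false, so \neg \Box s is true.
      At w3: \Box s requires s at every successor {w0, w5}.
        s fails at w0, so \Box s is false at w3.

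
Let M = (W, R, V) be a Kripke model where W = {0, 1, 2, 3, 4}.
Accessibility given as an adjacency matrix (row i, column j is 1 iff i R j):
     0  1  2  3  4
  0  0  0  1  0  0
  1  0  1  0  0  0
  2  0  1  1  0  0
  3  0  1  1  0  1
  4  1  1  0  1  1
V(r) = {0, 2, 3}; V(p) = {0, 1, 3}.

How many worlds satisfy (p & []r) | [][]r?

1

Let φ = (p & []r) | [][]r. Evaluate φ at each world:
  0 (successors {2}): φ is true.
  1 (successors {1}): φ is false.
  2 (successors {1, 2}): φ is false.
  3 (successors {1, 2, 4}): φ is false.
  4 (successors {0, 1, 3, 4}): φ is false.
For instance, at 4:
  At 4: p & []r is false, [][]r is false, so (p & []r) | [][]r is false.
    At 4: p is false, []r is false, so p & []r is false.
      At 4: []r requires r at every successor {0, 1, 3, 4}.
        r fails at 1, so []r is false at 4.
    At 4: [][]r requires []r at every successor {0, 1, 3, 4}.
      []r fails at 1, so [][]r is false at 4.
Satisfying worlds: {0}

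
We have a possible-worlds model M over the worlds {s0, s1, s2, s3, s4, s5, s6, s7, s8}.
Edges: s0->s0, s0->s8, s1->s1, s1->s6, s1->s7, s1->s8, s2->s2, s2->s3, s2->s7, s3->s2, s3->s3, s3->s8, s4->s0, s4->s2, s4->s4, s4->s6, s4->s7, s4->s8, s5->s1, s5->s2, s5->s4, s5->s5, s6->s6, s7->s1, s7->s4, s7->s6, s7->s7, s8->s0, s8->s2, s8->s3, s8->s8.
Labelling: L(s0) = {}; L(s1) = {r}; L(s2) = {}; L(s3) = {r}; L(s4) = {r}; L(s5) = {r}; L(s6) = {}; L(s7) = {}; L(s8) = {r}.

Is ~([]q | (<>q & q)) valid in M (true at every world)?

Let φ = ~([]q | (<>q & q)). Evaluate φ at each world:
  s0 (successors {s0, s8}): φ is true.
  s1 (successors {s1, s6, s7, s8}): φ is true.
  s2 (successors {s2, s3, s7}): φ is true.
  s3 (successors {s2, s3, s8}): φ is true.
  s4 (successors {s0, s2, s4, s6, s7, s8}): φ is true.
  s5 (successors {s1, s2, s4, s5}): φ is true.
  s6 (successors {s6}): φ is true.
  s7 (successors {s1, s4, s6, s7}): φ is true.
  s8 (successors {s0, s2, s3, s8}): φ is true.
For instance, at s1:
  At s1: []q | (<>q & q) is false, so ~([]q | (<>q & q)) is true.
    At s1: []q is false, <>q & q is false, so []q | (<>q & q) is false.
      At s1: []q requires q at every successor {s1, s6, s7, s8}.
        q fails at s1, so []q is false at s1.
      At s1: <>q is false, q is false, so <>q & q is false.

Yes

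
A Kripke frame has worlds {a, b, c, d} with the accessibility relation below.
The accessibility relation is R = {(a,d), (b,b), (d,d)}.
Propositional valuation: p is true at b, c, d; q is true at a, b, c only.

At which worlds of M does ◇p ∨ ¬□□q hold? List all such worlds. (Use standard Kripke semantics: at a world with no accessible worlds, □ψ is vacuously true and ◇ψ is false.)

a, b, d

Recall that □ψ holds at a world iff ψ holds at every accessible world, and ◇ψ holds iff ψ holds at some accessible world.
Let φ = ◇p ∨ ¬□□q. Evaluate φ at each world:
  a (successors {d}): φ is true.
  b (successors {b}): φ is true.
  c (successors ∅): φ is false.
  d (successors {d}): φ is true.
For instance, at a:
  At a: ◇p is true, ¬□□q is true, so ◇p ∨ ¬□□q is true.
    At a: ◇p requires p at some successor in {d}.
      p holds at d, so ◇p is true at a.
    At a: □□q is false, so ¬□□q is true.
      At a: □□q requires □q at every successor {d}.
        □q fails at d, so □□q is false at a.
Satisfying worlds: {a, b, d}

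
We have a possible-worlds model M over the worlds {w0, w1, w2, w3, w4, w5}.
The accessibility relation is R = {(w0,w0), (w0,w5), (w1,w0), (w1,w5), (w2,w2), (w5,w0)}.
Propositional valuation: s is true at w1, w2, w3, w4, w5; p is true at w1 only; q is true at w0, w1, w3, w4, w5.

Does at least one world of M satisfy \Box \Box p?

Let φ = \Box \Box p. Evaluate φ at each world:
  w0 (successors {w0, w5}): φ is false.
  w1 (successors {w0, w5}): φ is false.
  w2 (successors {w2}): φ is false.
  w3 (successors ∅): φ is true.
  w4 (successors ∅): φ is true.
  w5 (successors {w0}): φ is false.
Detail at w3 (witness):
  At w3: no accessible worlds, so \Box \Box p holds vacuously.

Yes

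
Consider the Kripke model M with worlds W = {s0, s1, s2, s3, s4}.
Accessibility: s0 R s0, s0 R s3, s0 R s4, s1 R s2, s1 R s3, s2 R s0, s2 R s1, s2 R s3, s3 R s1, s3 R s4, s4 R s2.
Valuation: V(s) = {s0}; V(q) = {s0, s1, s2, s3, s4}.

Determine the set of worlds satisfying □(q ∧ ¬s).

Let φ = □(q ∧ ¬s). Evaluate φ at each world:
  s0 (successors {s0, s3, s4}): φ is false.
  s1 (successors {s2, s3}): φ is true.
  s2 (successors {s0, s1, s3}): φ is false.
  s3 (successors {s1, s4}): φ is true.
  s4 (successors {s2}): φ is true.
For instance, at s3:
  At s3: □(q ∧ ¬s) requires q ∧ ¬s at every successor {s1, s4}.
    At s1: q ∧ ¬s is true.
    At s4: q ∧ ¬s is true.
  So □(q ∧ ¬s) is true at s3.
Satisfying worlds: {s1, s3, s4}

s1, s3, s4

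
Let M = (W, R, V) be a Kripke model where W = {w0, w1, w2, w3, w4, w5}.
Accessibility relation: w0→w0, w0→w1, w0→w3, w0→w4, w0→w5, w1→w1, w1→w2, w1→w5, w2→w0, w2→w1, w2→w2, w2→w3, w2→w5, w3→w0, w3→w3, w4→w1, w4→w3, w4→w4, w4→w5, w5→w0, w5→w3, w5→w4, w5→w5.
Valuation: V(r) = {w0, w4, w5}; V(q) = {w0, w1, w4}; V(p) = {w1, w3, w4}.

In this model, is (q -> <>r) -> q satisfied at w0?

Yes

At w0: q -> <>r is true, q is true, so (q -> <>r) -> q is true.
  At w0: q is true, <>r is true, so q -> <>r is true.
    At w0: <>r requires r at some successor in {w0, w1, w3, w4, w5}.
      r holds at w0, so <>r is true at w0.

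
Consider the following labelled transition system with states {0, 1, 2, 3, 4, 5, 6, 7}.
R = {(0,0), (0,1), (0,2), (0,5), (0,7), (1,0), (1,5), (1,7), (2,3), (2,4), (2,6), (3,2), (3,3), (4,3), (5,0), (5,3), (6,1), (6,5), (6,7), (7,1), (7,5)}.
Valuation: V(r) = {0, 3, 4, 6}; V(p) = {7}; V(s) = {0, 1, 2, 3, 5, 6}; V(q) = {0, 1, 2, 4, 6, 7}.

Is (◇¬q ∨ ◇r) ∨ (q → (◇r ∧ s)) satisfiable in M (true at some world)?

Let φ = (◇¬q ∨ ◇r) ∨ (q → (◇r ∧ s)). Evaluate φ at each world:
  0 (successors {0, 1, 2, 5, 7}): φ is true.
  1 (successors {0, 5, 7}): φ is true.
  2 (successors {3, 4, 6}): φ is true.
  3 (successors {2, 3}): φ is true.
  4 (successors {3}): φ is true.
  5 (successors {0, 3}): φ is true.
  6 (successors {1, 5, 7}): φ is true.
  7 (successors {1, 5}): φ is true.
Detail at 0 (witness):
  At 0: ◇¬q ∨ ◇r is true, q → (◇r ∧ s) is true, so (◇¬q ∨ ◇r) ∨ (q → (◇r ∧ s)) is true.
    At 0: ◇¬q is true, ◇r is true, so ◇¬q ∨ ◇r is true.
      At 0: ◇¬q requires ¬q at some successor in {0, 1, 2, 5, 7}.
        ¬q holds at 5, so ◇¬q is true at 0.
      At 0: ◇r requires r at some successor in {0, 1, 2, 5, 7}.
        r holds at 0, so ◇r is true at 0.
    At 0: q is true, ◇r ∧ s is true, so q → (◇r ∧ s) is true.
      At 0: ◇r is true, s is true, so ◇r ∧ s is true.

Yes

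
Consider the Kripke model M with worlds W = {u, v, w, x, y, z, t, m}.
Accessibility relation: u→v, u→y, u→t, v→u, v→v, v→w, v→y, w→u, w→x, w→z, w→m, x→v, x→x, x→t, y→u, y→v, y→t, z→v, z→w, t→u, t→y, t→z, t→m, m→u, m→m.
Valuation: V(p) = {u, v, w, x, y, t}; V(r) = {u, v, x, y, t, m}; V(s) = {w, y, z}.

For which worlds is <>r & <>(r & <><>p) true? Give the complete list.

u, v, w, x, y, z, t, m

Let φ = <>r & <>(r & <><>p). Evaluate φ at each world:
  u (successors {v, y, t}): φ is true.
  v (successors {u, v, w, y}): φ is true.
  w (successors {u, x, z, m}): φ is true.
  x (successors {v, x, t}): φ is true.
  y (successors {u, v, t}): φ is true.
  z (successors {v, w}): φ is true.
  t (successors {u, y, z, m}): φ is true.
  m (successors {u, m}): φ is true.
For instance, at v:
  At v: <>r is true, <>(r & <><>p) is true, so <>r & <>(r & <><>p) is true.
    At v: <>r requires r at some successor in {u, v, w, y}.
      r holds at u, so <>r is true at v.
    At v: <>(r & <><>p) requires r & <><>p at some successor in {u, v, w, y}.
      r & <><>p holds at u, so <>(r & <><>p) is true at v.
Satisfying worlds: {u, v, w, x, y, z, t, m}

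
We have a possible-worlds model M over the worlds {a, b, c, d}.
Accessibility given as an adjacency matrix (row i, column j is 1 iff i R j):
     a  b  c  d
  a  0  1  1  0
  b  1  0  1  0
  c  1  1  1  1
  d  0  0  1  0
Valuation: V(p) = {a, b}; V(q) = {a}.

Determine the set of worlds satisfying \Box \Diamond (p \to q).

Let φ = \Box \Diamond (p \to q). Evaluate φ at each world:
  a (successors {b, c}): φ is true.
  b (successors {a, c}): φ is true.
  c (successors {a, b, c, d}): φ is true.
  d (successors {c}): φ is true.
For instance, at d:
  At d: \Box \Diamond (p \to q) requires \Diamond (p \to q) at every successor {c}.
      At c: \Diamond (p \to q) requires p \to q at some successor in {a, b, c, d}.
        p \to q holds at a, so \Diamond (p \to q) is true at c.
  So \Box \Diamond (p \to q) is true at d.
Satisfying worlds: {a, b, c, d}

a, b, c, d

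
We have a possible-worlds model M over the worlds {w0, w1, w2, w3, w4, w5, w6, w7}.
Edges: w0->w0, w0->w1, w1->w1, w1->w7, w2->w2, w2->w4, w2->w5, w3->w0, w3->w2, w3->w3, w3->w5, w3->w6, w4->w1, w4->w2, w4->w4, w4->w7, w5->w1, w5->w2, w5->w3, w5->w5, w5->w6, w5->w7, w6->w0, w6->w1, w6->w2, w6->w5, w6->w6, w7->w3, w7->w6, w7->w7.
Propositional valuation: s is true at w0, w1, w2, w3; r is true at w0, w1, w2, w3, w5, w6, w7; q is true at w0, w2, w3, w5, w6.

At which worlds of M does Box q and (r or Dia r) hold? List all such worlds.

Let φ = Box q and (r or Dia r). Evaluate φ at each world:
  w0 (successors {w0, w1}): φ is false.
  w1 (successors {w1, w7}): φ is false.
  w2 (successors {w2, w4, w5}): φ is false.
  w3 (successors {w0, w2, w3, w5, w6}): φ is true.
  w4 (successors {w1, w2, w4, w7}): φ is false.
  w5 (successors {w1, w2, w3, w5, w6, w7}): φ is false.
  w6 (successors {w0, w1, w2, w5, w6}): φ is false.
  w7 (successors {w3, w6, w7}): φ is false.
For instance, at w5:
  At w5: Box q is false, r or Dia r is true, so Box q and (r or Dia r) is false.
    At w5: Box q requires q at every successor {w1, w2, w3, w5, w6, w7}.
      q fails at w1, so Box q is false at w5.
    At w5: r is true, Dia r is true, so r or Dia r is true.
      At w5: Dia r requires r at some successor in {w1, w2, w3, w5, w6, w7}.
        r holds at w1, so Dia r is true at w5.
Satisfying worlds: {w3}

w3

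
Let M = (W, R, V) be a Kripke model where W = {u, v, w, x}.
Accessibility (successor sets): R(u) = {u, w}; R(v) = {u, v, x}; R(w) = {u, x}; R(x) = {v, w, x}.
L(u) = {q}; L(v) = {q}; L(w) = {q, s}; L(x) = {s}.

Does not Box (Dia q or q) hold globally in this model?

Let φ = not Box (Dia q or q). Evaluate φ at each world:
  u (successors {u, w}): φ is false.
  v (successors {u, v, x}): φ is false.
  w (successors {u, x}): φ is false.
  x (successors {v, w, x}): φ is false.
Detail at u (counterexample):
  At u: Box (Dia q or q) is true, so not Box (Dia q or q) is false.
    At u: Box (Dia q or q) requires Dia q or q at every successor {u, w}.
      At u: Dia q or q is true.
      At w: Dia q or q is true.
    So Box (Dia q or q) is true at u.

No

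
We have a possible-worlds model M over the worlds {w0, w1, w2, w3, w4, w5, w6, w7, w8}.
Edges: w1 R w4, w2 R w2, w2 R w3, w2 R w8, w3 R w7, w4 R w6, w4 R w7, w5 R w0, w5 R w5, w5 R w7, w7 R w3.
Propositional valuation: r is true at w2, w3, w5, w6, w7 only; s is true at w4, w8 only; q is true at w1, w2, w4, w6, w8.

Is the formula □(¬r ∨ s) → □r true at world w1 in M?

Recall that □ψ holds at a world iff ψ holds at every accessible world, and ◇ψ holds iff ψ holds at some accessible world.
At w1: □(¬r ∨ s) is true, □r is false, so □(¬r ∨ s) → □r is false.
  At w1: □(¬r ∨ s) requires ¬r ∨ s at every successor {w4}.
    At w4: ¬r ∨ s is true.
  So □(¬r ∨ s) is true at w1.
  At w1: □r requires r at every successor {w4}.
    r fails at w4, so □r is false at w1.

No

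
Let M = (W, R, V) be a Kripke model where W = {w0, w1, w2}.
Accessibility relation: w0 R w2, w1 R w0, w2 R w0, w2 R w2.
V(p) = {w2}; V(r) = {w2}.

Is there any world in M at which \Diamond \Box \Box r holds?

Let φ = \Diamond \Box \Box r. Evaluate φ at each world:
  w0 (successors {w2}): φ is false.
  w1 (successors {w0}): φ is false.
  w2 (successors {w0, w2}): φ is false.
For instance, at w2:
  At w2: \Diamond \Box \Box r requires \Box \Box r at some successor in {w0, w2}.
    At w0: \Box \Box r is false.
    At w2: \Box \Box r is false.
  So \Diamond \Box \Box r is false at w2.

No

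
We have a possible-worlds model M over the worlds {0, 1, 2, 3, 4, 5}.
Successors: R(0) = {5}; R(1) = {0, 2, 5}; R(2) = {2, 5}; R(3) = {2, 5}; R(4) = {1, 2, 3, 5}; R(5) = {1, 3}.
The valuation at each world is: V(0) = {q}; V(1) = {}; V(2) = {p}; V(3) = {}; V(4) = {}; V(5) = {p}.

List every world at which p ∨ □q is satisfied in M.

2, 5

Recall that □ψ holds at a world iff ψ holds at every accessible world, and ◇ψ holds iff ψ holds at some accessible world.
Let φ = p ∨ □q. Evaluate φ at each world:
  0 (successors {5}): φ is false.
  1 (successors {0, 2, 5}): φ is false.
  2 (successors {2, 5}): φ is true.
  3 (successors {2, 5}): φ is false.
  4 (successors {1, 2, 3, 5}): φ is false.
  5 (successors {1, 3}): φ is true.
For instance, at 0:
  At 0: p is false, □q is false, so p ∨ □q is false.
    At 0: □q requires q at every successor {5}.
      q fails at 5, so □q is false at 0.
Satisfying worlds: {2, 5}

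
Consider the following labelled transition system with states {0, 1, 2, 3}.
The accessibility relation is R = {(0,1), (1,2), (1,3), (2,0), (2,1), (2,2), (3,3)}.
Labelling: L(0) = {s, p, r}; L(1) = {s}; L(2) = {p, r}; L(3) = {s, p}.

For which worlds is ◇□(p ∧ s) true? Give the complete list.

1, 3

Let φ = ◇□(p ∧ s). Evaluate φ at each world:
  0 (successors {1}): φ is false.
  1 (successors {2, 3}): φ is true.
  2 (successors {0, 1, 2}): φ is false.
  3 (successors {3}): φ is true.
For instance, at 1:
  At 1: ◇□(p ∧ s) requires □(p ∧ s) at some successor in {2, 3}.
    □(p ∧ s) holds at 3, so ◇□(p ∧ s) is true at 1.
      At 3: □(p ∧ s) requires p ∧ s at every successor {3}.
        At 3: p ∧ s is true.
      So □(p ∧ s) is true at 3.
Satisfying worlds: {1, 3}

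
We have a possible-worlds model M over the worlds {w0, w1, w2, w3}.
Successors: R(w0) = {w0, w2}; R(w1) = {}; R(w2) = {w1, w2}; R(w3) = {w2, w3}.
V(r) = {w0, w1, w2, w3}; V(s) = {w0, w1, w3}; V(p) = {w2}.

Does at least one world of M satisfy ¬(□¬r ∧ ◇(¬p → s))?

Let φ = ¬(□¬r ∧ ◇(¬p → s)). Evaluate φ at each world:
  w0 (successors {w0, w2}): φ is true.
  w1 (successors ∅): φ is true.
  w2 (successors {w1, w2}): φ is true.
  w3 (successors {w2, w3}): φ is true.
Detail at w0 (witness):
  At w0: □¬r ∧ ◇(¬p → s) is false, so ¬(□¬r ∧ ◇(¬p → s)) is true.
    At w0: □¬r is false, ◇(¬p → s) is true, so □¬r ∧ ◇(¬p → s) is false.
      At w0: □¬r requires ¬r at every successor {w0, w2}.
        ¬r fails at w0, so □¬r is false at w0.
      At w0: ◇(¬p → s) requires ¬p → s at some successor in {w0, w2}.
        ¬p → s holds at w0, so ◇(¬p → s) is true at w0.

Yes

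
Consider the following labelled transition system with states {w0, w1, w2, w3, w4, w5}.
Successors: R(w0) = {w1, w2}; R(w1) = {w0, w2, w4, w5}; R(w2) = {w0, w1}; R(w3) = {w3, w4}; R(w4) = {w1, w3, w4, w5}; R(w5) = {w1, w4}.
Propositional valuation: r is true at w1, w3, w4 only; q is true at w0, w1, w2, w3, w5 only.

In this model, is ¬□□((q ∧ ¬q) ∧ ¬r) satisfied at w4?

Yes

At w4: □□((q ∧ ¬q) ∧ ¬r) is false, so ¬□□((q ∧ ¬q) ∧ ¬r) is true.
  At w4: □□((q ∧ ¬q) ∧ ¬r) requires □((q ∧ ¬q) ∧ ¬r) at every successor {w1, w3, w4, w5}.
    □((q ∧ ¬q) ∧ ¬r) fails at w1, so □□((q ∧ ¬q) ∧ ¬r) is false at w4.
      At w1: □((q ∧ ¬q) ∧ ¬r) requires (q ∧ ¬q) ∧ ¬r at every successor {w0, w2, w4, w5}.
        (q ∧ ¬q) ∧ ¬r fails at w0, so □((q ∧ ¬q) ∧ ¬r) is false at w1.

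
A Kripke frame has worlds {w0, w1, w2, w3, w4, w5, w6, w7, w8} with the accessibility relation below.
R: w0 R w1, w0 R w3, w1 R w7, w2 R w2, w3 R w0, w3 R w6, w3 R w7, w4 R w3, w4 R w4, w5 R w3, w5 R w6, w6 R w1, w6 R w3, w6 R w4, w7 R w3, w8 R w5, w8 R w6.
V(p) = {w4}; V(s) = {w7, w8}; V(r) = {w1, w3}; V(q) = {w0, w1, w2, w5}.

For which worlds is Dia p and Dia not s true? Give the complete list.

w4, w6

Let φ = Dia p and Dia not s. Evaluate φ at each world:
  w0 (successors {w1, w3}): φ is false.
  w1 (successors {w7}): φ is false.
  w2 (successors {w2}): φ is false.
  w3 (successors {w0, w6, w7}): φ is false.
  w4 (successors {w3, w4}): φ is true.
  w5 (successors {w3, w6}): φ is false.
  w6 (successors {w1, w3, w4}): φ is true.
  w7 (successors {w3}): φ is false.
  w8 (successors {w5, w6}): φ is false.
For instance, at w0:
  At w0: Dia p is false, Dia not s is true, so Dia p and Dia not s is false.
    At w0: Dia p requires p at some successor in {w1, w3}.
      At w1: p is false.
      At w3: p is false.
    So Dia p is false at w0.
    At w0: Dia not s requires not s at some successor in {w1, w3}.
      not s holds at w1, so Dia not s is true at w0.
Satisfying worlds: {w4, w6}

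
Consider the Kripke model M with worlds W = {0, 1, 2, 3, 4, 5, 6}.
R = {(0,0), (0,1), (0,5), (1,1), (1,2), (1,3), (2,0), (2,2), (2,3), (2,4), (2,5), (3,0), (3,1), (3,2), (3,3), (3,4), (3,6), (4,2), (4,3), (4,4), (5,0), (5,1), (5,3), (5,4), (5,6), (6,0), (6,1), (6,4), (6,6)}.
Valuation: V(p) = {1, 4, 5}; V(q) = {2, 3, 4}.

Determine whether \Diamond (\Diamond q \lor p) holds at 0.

Yes

At 0: \Diamond (\Diamond q \lor p) requires \Diamond q \lor p at some successor in {0, 1, 5}.
  \Diamond q \lor p holds at 1, so \Diamond (\Diamond q \lor p) is true at 0.
    At 1: \Diamond q is true, p is true, so \Diamond q \lor p is true.
      At 1: \Diamond q requires q at some successor in {1, 2, 3}.
        q holds at 2, so \Diamond q is true at 1.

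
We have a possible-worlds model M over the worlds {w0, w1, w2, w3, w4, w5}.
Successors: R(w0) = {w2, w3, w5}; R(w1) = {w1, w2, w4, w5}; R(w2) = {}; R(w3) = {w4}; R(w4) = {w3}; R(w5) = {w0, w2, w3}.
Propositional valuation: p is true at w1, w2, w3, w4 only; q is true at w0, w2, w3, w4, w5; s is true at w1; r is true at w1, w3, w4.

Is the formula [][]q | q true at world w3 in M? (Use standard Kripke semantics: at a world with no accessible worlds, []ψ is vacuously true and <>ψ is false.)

Yes

At w3: [][]q is true, q is true, so [][]q | q is true.
  At w3: [][]q requires []q at every successor {w4}.
      At w4: []q requires q at every successor {w3}.
        At w3: q is true.
      So []q is true at w4.
  So [][]q is true at w3.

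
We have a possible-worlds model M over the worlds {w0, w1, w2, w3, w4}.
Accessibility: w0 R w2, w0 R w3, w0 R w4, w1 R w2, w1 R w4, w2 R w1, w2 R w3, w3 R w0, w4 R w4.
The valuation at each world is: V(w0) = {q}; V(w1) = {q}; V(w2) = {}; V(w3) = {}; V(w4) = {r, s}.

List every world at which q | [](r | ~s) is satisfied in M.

w0, w1, w2, w3, w4

Let φ = q | [](r | ~s). Evaluate φ at each world:
  w0 (successors {w2, w3, w4}): φ is true.
  w1 (successors {w2, w4}): φ is true.
  w2 (successors {w1, w3}): φ is true.
  w3 (successors {w0}): φ is true.
  w4 (successors {w4}): φ is true.
For instance, at w4:
  At w4: q is false, [](r | ~s) is true, so q | [](r | ~s) is true.
    At w4: [](r | ~s) requires r | ~s at every successor {w4}.
      At w4: r | ~s is true.
    So [](r | ~s) is true at w4.
Satisfying worlds: {w0, w1, w2, w3, w4}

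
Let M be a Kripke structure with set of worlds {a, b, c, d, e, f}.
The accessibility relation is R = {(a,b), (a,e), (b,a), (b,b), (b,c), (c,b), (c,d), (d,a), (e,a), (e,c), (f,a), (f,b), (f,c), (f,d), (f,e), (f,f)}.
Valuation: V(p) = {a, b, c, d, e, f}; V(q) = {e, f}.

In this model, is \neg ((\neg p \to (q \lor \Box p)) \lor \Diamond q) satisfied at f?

At f: (\neg p \to (q \lor \Box p)) \lor \Diamond q is true, so \neg ((\neg p \to (q \lor \Box p)) \lor \Diamond q) is false.
  At f: \neg p \to (q \lor \Box p) is true, \Diamond q is true, so (\neg p \to (q \lor \Box p)) \lor \Diamond q is true.
    At f: \neg p is false, q \lor \Box p is true, so \neg p \to (q \lor \Box p) is true.
      At f: q is true, \Box p is true, so q \lor \Box p is true.
    At f: \Diamond q requires q at some successor in {a, b, c, d, e, f}.
      q holds at e, so \Diamond q is true at f.

No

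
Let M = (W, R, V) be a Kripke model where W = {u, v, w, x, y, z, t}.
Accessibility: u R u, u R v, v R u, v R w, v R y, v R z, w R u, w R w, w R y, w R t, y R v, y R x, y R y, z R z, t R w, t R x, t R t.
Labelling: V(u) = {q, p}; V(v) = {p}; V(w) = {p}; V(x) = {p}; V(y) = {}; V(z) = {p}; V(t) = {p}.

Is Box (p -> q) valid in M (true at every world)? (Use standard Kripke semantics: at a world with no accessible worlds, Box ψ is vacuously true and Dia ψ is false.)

Let φ = Box (p -> q). Evaluate φ at each world:
  u (successors {u, v}): φ is false.
  v (successors {u, w, y, z}): φ is false.
  w (successors {u, w, y, t}): φ is false.
  x (successors ∅): φ is true.
  y (successors {v, x, y}): φ is false.
  z (successors {z}): φ is false.
  t (successors {w, x, t}): φ is false.
Detail at u (counterexample):
  At u: Box (p -> q) requires p -> q at every successor {u, v}.
    p -> q fails at v, so Box (p -> q) is false at u.

No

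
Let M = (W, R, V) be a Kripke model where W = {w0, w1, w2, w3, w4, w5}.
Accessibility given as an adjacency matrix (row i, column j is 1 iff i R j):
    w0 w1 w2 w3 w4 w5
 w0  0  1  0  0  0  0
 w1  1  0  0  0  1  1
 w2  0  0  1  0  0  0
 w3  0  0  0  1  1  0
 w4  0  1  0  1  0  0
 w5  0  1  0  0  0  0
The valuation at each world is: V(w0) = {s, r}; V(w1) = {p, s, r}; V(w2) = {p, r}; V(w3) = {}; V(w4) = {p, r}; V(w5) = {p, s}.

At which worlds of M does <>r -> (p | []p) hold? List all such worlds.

w0, w1, w2, w4, w5

Let φ = <>r -> (p | []p). Evaluate φ at each world:
  w0 (successors {w1}): φ is true.
  w1 (successors {w0, w4, w5}): φ is true.
  w2 (successors {w2}): φ is true.
  w3 (successors {w3, w4}): φ is false.
  w4 (successors {w1, w3}): φ is true.
  w5 (successors {w1}): φ is true.
For instance, at w4:
  At w4: <>r is true, p | []p is true, so <>r -> (p | []p) is true.
    At w4: <>r requires r at some successor in {w1, w3}.
      r holds at w1, so <>r is true at w4.
    At w4: p is true, []p is false, so p | []p is true.
      At w4: []p requires p at every successor {w1, w3}.
        p fails at w3, so []p is false at w4.
Satisfying worlds: {w0, w1, w2, w4, w5}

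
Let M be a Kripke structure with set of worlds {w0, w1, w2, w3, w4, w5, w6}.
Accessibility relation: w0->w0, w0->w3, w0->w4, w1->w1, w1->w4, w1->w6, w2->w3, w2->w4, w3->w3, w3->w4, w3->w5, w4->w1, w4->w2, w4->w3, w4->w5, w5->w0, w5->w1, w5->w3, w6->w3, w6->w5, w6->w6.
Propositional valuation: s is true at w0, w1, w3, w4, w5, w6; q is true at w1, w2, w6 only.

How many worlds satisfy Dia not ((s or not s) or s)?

Let φ = Dia not ((s or not s) or s). Evaluate φ at each world:
  w0 (successors {w0, w3, w4}): φ is false.
  w1 (successors {w1, w4, w6}): φ is false.
  w2 (successors {w3, w4}): φ is false.
  w3 (successors {w3, w4, w5}): φ is false.
  w4 (successors {w1, w2, w3, w5}): φ is false.
  w5 (successors {w0, w1, w3}): φ is false.
  w6 (successors {w3, w5, w6}): φ is false.
For instance, at w1:
  At w1: Dia not ((s or not s) or s) requires not ((s or not s) or s) at some successor in {w1, w4, w6}.
    At w1: not ((s or not s) or s) is false.
    At w4: not ((s or not s) or s) is false.
    At w6: not ((s or not s) or s) is false.
  So Dia not ((s or not s) or s) is false at w1.
Satisfying worlds: none.

0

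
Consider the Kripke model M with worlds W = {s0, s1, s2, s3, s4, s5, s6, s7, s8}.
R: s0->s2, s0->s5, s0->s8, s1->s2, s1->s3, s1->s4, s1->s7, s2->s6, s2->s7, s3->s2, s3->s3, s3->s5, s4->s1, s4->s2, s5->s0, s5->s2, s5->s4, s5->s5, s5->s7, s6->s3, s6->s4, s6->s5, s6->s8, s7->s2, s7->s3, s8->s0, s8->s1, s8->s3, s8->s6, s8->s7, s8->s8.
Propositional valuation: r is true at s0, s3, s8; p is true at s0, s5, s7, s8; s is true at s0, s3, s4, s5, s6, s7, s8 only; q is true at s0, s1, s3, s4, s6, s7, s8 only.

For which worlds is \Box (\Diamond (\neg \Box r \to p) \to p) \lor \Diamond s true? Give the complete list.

Let φ = \Box (\Diamond (\neg \Box r \to p) \to p) \lor \Diamond s. Evaluate φ at each world:
  s0 (successors {s2, s5, s8}): φ is true.
  s1 (successors {s2, s3, s4, s7}): φ is true.
  s2 (successors {s6, s7}): φ is true.
  s3 (successors {s2, s3, s5}): φ is true.
  s4 (successors {s1, s2}): φ is false.
  s5 (successors {s0, s2, s4, s5, s7}): φ is true.
  s6 (successors {s3, s4, s5, s8}): φ is true.
  s7 (successors {s2, s3}): φ is true.
  s8 (successors {s0, s1, s3, s6, s7, s8}): φ is true.
For instance, at s6:
  At s6: \Box (\Diamond (\neg \Box r \to p) \to p) is false, \Diamond s is true, so \Box (\Diamond (\neg \Box r \to p) \to p) \lor \Diamond s is true.
    At s6: \Box (\Diamond (\neg \Box r \to p) \to p) requires \Diamond (\neg \Box r \to p) \to p at every successor {s3, s4, s5, s8}.
      \Diamond (\neg \Box r \to p) \to p fails at s3, so \Box (\Diamond (\neg \Box r \to p) \to p) is false at s6.
    At s6: \Diamond s requires s at some successor in {s3, s4, s5, s8}.
      s holds at s3, so \Diamond s is true at s6.
Satisfying worlds: {s0, s1, s2, s3, s5, s6, s7, s8}

s0, s1, s2, s3, s5, s6, s7, s8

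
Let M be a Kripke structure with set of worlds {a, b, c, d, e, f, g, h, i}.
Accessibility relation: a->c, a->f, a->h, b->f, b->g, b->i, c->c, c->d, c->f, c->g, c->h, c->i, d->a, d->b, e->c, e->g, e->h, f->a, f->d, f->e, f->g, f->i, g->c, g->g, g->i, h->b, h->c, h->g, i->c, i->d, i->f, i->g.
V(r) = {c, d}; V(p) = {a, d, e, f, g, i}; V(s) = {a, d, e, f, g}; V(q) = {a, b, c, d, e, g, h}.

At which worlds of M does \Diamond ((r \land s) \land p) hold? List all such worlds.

c, f, i

Let φ = \Diamond ((r \land s) \land p). Evaluate φ at each world:
  a (successors {c, f, h}): φ is false.
  b (successors {f, g, i}): φ is false.
  c (successors {c, d, f, g, h, i}): φ is true.
  d (successors {a, b}): φ is false.
  e (successors {c, g, h}): φ is false.
  f (successors {a, d, e, g, i}): φ is true.
  g (successors {c, g, i}): φ is false.
  h (successors {b, c, g}): φ is false.
  i (successors {c, d, f, g}): φ is true.
For instance, at b:
  At b: \Diamond ((r \land s) \land p) requires (r \land s) \land p at some successor in {f, g, i}.
    At f: (r \land s) \land p is false.
    At g: (r \land s) \land p is false.
    At i: (r \land s) \land p is false.
  So \Diamond ((r \land s) \land p) is false at b.
Satisfying worlds: {c, f, i}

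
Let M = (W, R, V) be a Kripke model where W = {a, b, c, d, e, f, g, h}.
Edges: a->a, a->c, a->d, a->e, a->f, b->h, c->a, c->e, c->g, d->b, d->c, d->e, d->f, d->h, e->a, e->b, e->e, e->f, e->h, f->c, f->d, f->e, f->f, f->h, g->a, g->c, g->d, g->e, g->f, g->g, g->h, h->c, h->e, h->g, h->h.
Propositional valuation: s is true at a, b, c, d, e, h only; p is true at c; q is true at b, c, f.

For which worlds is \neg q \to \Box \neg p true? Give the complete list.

Let φ = \neg q \to \Box \neg p. Evaluate φ at each world:
  a (successors {a, c, d, e, f}): φ is false.
  b (successors {h}): φ is true.
  c (successors {a, e, g}): φ is true.
  d (successors {b, c, e, f, h}): φ is false.
  e (successors {a, b, e, f, h}): φ is true.
  f (successors {c, d, e, f, h}): φ is true.
  g (successors {a, c, d, e, f, g, h}): φ is false.
  h (successors {c, e, g, h}): φ is false.
For instance, at f:
  At f: \neg q is false, \Box \neg p is false, so \neg q \to \Box \neg p is true.
    At f: \Box \neg p requires \neg p at every successor {c, d, e, f, h}.
      \neg p fails at c, so \Box \neg p is false at f.
Satisfying worlds: {b, c, e, f}

b, c, e, f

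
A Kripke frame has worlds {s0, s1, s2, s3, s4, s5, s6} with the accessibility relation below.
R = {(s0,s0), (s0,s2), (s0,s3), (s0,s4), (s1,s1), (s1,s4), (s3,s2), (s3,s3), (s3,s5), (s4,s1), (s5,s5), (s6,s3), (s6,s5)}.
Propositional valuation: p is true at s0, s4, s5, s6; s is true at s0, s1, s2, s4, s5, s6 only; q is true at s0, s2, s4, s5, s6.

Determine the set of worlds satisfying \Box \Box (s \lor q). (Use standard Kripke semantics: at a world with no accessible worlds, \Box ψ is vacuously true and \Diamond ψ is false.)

s1, s2, s4, s5

Recall that \Box ψ holds at a world iff ψ holds at every accessible world, and \Diamond ψ holds iff ψ holds at some accessible world.
Let φ = \Box \Box (s \lor q). Evaluate φ at each world:
  s0 (successors {s0, s2, s3, s4}): φ is false.
  s1 (successors {s1, s4}): φ is true.
  s2 (successors ∅): φ is true.
  s3 (successors {s2, s3, s5}): φ is false.
  s4 (successors {s1}): φ is true.
  s5 (successors {s5}): φ is true.
  s6 (successors {s3, s5}): φ is false.
For instance, at s1:
  At s1: \Box \Box (s \lor q) requires \Box (s \lor q) at every successor {s1, s4}.
      At s1: \Box (s \lor q) requires s \lor q at every successor {s1, s4}.
        At s1: s \lor q is true.
        At s4: s \lor q is true.
      So \Box (s \lor q) is true at s1.
      At s4: \Box (s \lor q) requires s \lor q at every successor {s1}.
        At s1: s \lor q is true.
      So \Box (s \lor q) is true at s4.
  So \Box \Box (s \lor q) is true at s1.
Satisfying worlds: {s1, s2, s4, s5}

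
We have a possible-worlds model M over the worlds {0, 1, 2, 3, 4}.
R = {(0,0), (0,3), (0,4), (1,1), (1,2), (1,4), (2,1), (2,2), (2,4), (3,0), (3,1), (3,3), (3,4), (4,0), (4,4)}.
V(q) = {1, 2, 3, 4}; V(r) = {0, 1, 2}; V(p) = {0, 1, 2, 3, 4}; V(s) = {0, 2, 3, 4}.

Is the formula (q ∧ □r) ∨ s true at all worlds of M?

No

Let φ = (q ∧ □r) ∨ s. Evaluate φ at each world:
  0 (successors {0, 3, 4}): φ is true.
  1 (successors {1, 2, 4}): φ is false.
  2 (successors {1, 2, 4}): φ is true.
  3 (successors {0, 1, 3, 4}): φ is true.
  4 (successors {0, 4}): φ is true.
Detail at 1 (counterexample):
  At 1: q ∧ □r is false, s is false, so (q ∧ □r) ∨ s is false.
    At 1: q is true, □r is false, so q ∧ □r is false.
      At 1: □r requires r at every successor {1, 2, 4}.
        r fails at 4, so □r is false at 1.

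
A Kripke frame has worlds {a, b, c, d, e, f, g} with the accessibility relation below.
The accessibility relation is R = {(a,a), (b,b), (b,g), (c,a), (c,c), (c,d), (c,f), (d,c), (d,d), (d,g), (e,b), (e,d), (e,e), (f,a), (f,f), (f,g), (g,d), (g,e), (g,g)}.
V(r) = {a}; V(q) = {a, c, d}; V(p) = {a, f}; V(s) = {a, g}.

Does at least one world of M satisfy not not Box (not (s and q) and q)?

Let φ = not not Box (not (s and q) and q). Evaluate φ at each world:
  a (successors {a}): φ is false.
  b (successors {b, g}): φ is false.
  c (successors {a, c, d, f}): φ is false.
  d (successors {c, d, g}): φ is false.
  e (successors {b, d, e}): φ is false.
  f (successors {a, f, g}): φ is false.
  g (successors {d, e, g}): φ is false.
For instance, at f:
  At f: not Box (not (s and q) and q) is true, so not not Box (not (s and q) and q) is false.
    At f: Box (not (s and q) and q) is false, so not Box (not (s and q) and q) is true.
      At f: Box (not (s and q) and q) requires not (s and q) and q at every successor {a, f, g}.
        not (s and q) and q fails at a, so Box (not (s and q) and q) is false at f.

No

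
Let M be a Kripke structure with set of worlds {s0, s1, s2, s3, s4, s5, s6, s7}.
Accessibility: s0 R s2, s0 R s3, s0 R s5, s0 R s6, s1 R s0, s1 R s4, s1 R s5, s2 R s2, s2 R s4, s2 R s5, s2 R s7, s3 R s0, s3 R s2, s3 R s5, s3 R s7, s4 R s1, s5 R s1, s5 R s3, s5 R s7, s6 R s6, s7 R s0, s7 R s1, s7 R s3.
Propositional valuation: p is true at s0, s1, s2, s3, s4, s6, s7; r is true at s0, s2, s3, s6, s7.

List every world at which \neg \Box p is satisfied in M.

s0, s1, s2, s3

Let φ = \neg \Box p. Evaluate φ at each world:
  s0 (successors {s2, s3, s5, s6}): φ is true.
  s1 (successors {s0, s4, s5}): φ is true.
  s2 (successors {s2, s4, s5, s7}): φ is true.
  s3 (successors {s0, s2, s5, s7}): φ is true.
  s4 (successors {s1}): φ is false.
  s5 (successors {s1, s3, s7}): φ is false.
  s6 (successors {s6}): φ is false.
  s7 (successors {s0, s1, s3}): φ is false.
For instance, at s0:
  At s0: \Box p is false, so \neg \Box p is true.
    At s0: \Box p requires p at every successor {s2, s3, s5, s6}.
      p fails at s5, so \Box p is false at s0.
Satisfying worlds: {s0, s1, s2, s3}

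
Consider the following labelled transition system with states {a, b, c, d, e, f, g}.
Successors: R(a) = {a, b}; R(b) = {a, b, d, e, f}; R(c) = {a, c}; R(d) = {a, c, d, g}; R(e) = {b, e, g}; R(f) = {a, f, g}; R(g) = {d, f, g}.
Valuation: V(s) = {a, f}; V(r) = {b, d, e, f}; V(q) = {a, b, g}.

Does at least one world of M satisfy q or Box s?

Let φ = q or Box s. Evaluate φ at each world:
  a (successors {a, b}): φ is true.
  b (successors {a, b, d, e, f}): φ is true.
  c (successors {a, c}): φ is false.
  d (successors {a, c, d, g}): φ is false.
  e (successors {b, e, g}): φ is false.
  f (successors {a, f, g}): φ is false.
  g (successors {d, f, g}): φ is true.
Detail at a (witness):
  At a: q is true, Box s is false, so q or Box s is true.
    At a: Box s requires s at every successor {a, b}.
      s fails at b, so Box s is false at a.

Yes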